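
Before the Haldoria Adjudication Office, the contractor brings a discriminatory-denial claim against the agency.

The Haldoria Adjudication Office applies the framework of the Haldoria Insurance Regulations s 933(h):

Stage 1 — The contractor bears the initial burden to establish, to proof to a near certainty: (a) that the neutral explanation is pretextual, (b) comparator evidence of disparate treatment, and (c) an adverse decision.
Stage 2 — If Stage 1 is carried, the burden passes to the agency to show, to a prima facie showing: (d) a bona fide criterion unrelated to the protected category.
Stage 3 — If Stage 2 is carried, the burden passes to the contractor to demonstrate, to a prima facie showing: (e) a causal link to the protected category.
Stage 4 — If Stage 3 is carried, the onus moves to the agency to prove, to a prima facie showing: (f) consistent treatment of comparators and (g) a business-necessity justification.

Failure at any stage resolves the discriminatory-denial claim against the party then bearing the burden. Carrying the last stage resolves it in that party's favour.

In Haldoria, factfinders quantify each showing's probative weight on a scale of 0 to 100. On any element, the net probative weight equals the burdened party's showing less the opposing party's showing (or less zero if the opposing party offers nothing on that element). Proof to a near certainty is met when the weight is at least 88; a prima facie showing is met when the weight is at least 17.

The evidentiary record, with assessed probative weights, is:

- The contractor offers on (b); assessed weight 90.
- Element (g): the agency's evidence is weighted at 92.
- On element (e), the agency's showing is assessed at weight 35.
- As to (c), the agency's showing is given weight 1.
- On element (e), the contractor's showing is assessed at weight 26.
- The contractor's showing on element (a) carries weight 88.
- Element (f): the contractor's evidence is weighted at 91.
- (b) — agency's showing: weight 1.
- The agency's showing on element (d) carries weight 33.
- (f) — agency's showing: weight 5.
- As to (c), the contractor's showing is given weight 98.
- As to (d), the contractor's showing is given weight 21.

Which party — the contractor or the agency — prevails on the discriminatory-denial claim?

Stage 1 (contractor, proof to a near certainty, weight is at least 88): (a) 88 ≥ 88 — meets; (b) net 90−1=89 ≥ 88 — meets; (c) net 98−1=97 ≥ 88 — meets.
  The contractor carries Stage 1; the agency now bears the burden.
Stage 2 (agency, a prima facie showing, weight is at least 17): (d) net 33−21=12 < 17 — fails.
  Not every element is met, so the agency fails to carry Stage 2.
So the contractor prevails.

contractor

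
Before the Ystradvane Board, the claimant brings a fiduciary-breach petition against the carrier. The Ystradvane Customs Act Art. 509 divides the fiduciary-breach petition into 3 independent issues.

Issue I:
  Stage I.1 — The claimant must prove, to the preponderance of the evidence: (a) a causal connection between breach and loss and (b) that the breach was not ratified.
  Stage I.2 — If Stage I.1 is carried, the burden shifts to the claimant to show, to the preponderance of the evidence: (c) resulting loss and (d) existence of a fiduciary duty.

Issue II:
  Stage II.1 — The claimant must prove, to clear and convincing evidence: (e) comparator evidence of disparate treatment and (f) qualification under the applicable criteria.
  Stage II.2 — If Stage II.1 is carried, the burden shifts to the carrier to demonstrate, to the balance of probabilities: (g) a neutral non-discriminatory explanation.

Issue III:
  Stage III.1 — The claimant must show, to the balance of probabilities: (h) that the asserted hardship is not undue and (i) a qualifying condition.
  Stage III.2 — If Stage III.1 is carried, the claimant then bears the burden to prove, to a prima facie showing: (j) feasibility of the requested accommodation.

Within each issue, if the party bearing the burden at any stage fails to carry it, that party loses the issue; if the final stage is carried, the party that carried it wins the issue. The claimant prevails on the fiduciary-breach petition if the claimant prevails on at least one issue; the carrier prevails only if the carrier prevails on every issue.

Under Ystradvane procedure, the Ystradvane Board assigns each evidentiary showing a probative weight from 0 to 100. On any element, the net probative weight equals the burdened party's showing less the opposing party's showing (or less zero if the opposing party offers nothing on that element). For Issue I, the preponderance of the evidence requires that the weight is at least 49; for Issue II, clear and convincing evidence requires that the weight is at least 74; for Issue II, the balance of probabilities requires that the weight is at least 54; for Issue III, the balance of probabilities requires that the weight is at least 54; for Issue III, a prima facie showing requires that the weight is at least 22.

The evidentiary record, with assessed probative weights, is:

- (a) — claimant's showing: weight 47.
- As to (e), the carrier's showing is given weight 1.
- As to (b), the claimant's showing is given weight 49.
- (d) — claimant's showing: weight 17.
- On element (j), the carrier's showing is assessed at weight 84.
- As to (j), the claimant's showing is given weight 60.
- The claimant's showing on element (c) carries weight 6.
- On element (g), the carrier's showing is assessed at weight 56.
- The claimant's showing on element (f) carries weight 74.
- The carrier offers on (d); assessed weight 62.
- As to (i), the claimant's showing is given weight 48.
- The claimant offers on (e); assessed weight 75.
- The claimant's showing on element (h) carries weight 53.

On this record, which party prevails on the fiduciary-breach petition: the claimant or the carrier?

carrier

— Issue I —
Stage I.1 (claimant, the preponderance of the evidence, weight is at least 49): (a) 47 < 49 — fails; (b) 49 ≥ 49 — meets.
  Not every element is met, so the claimant fails to carry Stage I.1.
So the carrier prevails on this issue.
— Issue II —
At Stage II.1 the claimant must meet clear and convincing evidence (weight is at least 74): on (e) the weight is 75 less the opposing 1 gives net 74, which does reach 74, so (e) meets the standard; on (f) the weight is 74, ≥ 74, so (f) meets the standard.
  Stage II.1 carried; the burden shifts to the carrier.
At Stage II.2 the carrier must meet the balance of probabilities (weight is at least 54): on (g) the weight is 56, ≥ 54, so (g) meets the standard.
  Stage II.2 carried; the final stage is satisfied.
With every stage satisfied, the carrier prevails on this issue.
— Issue III —
At Stage III.1 the claimant must meet the balance of probabilities (weight is at least 54): on (h) the weight is 53, < 54, so (h) does not meet the standard; on (i) the weight is 48, < 54, so (i) does not meet the standard.
  Not every element is met, so the claimant fails to carry Stage III.1.
The carrier prevails on this issue.
Per-issue: Issue I → carrier; Issue II → carrier; Issue III → carrier. The claimant must prevail on at least one issue; overall, the carrier prevails.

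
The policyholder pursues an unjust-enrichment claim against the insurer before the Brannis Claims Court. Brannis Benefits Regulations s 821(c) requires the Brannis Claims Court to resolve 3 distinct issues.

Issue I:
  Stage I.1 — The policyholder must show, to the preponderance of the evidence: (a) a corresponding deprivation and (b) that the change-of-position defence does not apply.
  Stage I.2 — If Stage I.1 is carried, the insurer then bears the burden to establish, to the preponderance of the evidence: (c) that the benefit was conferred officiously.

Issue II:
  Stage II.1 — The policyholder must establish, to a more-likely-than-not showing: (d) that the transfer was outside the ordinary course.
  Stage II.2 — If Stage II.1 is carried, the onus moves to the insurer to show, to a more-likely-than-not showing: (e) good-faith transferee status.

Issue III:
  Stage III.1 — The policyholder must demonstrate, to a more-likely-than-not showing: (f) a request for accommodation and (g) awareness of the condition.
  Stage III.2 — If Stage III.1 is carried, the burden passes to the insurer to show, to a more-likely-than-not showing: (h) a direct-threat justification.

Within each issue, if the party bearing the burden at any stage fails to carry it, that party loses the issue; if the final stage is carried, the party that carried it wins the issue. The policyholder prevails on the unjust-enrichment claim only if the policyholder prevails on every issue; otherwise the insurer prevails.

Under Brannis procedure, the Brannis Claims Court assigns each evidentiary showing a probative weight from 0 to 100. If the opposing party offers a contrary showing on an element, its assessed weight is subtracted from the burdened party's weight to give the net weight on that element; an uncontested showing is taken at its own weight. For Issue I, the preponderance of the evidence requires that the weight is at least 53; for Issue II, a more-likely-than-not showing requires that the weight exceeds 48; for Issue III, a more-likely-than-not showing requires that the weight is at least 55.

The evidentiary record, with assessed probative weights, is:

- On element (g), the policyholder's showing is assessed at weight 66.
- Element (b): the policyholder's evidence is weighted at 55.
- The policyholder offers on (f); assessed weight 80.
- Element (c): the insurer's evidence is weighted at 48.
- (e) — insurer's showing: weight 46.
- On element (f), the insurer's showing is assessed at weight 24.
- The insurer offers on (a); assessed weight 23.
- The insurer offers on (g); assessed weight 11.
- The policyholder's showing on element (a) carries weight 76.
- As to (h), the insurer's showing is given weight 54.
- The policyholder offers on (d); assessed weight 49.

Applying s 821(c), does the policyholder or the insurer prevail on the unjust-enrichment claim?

policyholder

— Issue I —
Stage I.1 — burden on policyholder; standard: the preponderance of the evidence (weight is at least 53).
    (a): 76 − 23 = 53 ≥ 53 [met]
    (b): 55 ≥ 53 [met]
  Stage I.1 carried; the burden shifts to the insurer.
Stage I.2 — burden on insurer; standard: the preponderance of the evidence (weight is at least 53).
    (c): 48 < 53 [not met]
  Not every element is met, so the insurer fails to carry Stage I.2.
So the policyholder prevails on this issue.
— Issue II —
Stage II.1 (policyholder, a more-likely-than-not showing, weight exceeds 48): (d) 49 > 48 — meets.
  All elements met. The burden passes to the insurer.
Stage II.2 (insurer, a more-likely-than-not showing, weight exceeds 48): (e) 46 ≤ 48 — fails.
  The insurer does not carry Stage II.2.
The analysis ends at Stage II.2; the policyholder prevails on this issue.
— Issue III —
At Stage III.1 the policyholder must meet a more-likely-than-not showing (weight is at least 55): on (f) the weight is 80 less the opposing 24 gives net 56, ≥ 55, so (f) meets the standard; on (g) the weight is 66 less the opposing 11 gives net 55, which does reach 55, so (g) meets the standard.
  Stage III.1 carried; the burden shifts to the insurer.
At Stage III.2 the insurer must meet a more-likely-than-not showing (weight is at least 55): on (h) the weight is 54, < 55, so (h) does not meet the standard.
  The insurer does not carry Stage III.2.
The policyholder prevails on this issue.
Per-issue: Issue I → policyholder; Issue II → policyholder; Issue III → policyholder. The policyholder must prevail on every issue; overall, the policyholder prevails.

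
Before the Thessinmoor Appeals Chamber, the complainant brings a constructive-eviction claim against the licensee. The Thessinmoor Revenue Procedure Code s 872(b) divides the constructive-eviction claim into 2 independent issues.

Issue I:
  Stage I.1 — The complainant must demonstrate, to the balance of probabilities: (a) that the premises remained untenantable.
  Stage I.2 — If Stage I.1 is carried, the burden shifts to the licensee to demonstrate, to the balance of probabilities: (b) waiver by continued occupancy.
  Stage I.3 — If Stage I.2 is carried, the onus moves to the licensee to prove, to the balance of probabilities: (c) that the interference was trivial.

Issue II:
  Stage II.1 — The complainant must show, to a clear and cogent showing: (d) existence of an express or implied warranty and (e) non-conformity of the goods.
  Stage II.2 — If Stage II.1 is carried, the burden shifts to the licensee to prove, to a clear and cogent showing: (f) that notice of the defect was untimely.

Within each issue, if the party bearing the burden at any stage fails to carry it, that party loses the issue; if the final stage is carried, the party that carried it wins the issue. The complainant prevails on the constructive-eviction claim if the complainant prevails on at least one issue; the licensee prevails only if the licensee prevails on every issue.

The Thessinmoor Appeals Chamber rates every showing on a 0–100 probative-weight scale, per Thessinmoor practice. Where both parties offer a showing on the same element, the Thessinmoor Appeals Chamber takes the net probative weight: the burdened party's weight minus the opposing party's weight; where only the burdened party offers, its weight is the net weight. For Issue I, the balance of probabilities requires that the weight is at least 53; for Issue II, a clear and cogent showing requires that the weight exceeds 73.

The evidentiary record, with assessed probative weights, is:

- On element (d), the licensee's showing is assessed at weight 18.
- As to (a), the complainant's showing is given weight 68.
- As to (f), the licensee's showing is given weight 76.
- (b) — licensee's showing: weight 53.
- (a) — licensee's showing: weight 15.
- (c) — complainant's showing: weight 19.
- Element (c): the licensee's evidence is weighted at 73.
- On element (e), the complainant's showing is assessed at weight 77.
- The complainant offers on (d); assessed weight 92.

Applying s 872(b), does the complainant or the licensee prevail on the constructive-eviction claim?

licensee

— Issue I —
Stage I.1 — burden on complainant; standard: the balance of probabilities (weight is at least 53).
    (a): 68 − 15 = 53 ≥ 53 [met]
  The complainant carries Stage I.1; the licensee now bears the burden.
Stage I.2 — burden on licensee; standard: the balance of probabilities (weight is at least 53).
    (b): 53 ≥ 53 [met]
  All elements met. The licensee retains the burden for Stage I.3.
Stage I.3 — burden on licensee; standard: the balance of probabilities (weight is at least 53).
    (c): 73 − 19 = 54 ≥ 53 [met]
  All elements met at the final stage.
Every stage carried; the licensee prevails on this issue.
— Issue II —
Stage II.1 — burden on complainant; standard: a clear and cogent showing (weight exceeds 73).
    (d): 92 − 18 = 74 > 73 [met]
    (e): 77 > 73 [met]
  The complainant carries Stage II.1; the licensee now bears the burden.
Stage II.2 — burden on licensee; standard: a clear and cogent showing (weight exceeds 73).
    (f): 76 > 73 [met]
  The licensee carries the last stage.
All stages carried — the licensee prevails on this issue.
Per-issue: Issue I → licensee; Issue II → licensee. The complainant must prevail on at least one issue; overall, the licensee prevails.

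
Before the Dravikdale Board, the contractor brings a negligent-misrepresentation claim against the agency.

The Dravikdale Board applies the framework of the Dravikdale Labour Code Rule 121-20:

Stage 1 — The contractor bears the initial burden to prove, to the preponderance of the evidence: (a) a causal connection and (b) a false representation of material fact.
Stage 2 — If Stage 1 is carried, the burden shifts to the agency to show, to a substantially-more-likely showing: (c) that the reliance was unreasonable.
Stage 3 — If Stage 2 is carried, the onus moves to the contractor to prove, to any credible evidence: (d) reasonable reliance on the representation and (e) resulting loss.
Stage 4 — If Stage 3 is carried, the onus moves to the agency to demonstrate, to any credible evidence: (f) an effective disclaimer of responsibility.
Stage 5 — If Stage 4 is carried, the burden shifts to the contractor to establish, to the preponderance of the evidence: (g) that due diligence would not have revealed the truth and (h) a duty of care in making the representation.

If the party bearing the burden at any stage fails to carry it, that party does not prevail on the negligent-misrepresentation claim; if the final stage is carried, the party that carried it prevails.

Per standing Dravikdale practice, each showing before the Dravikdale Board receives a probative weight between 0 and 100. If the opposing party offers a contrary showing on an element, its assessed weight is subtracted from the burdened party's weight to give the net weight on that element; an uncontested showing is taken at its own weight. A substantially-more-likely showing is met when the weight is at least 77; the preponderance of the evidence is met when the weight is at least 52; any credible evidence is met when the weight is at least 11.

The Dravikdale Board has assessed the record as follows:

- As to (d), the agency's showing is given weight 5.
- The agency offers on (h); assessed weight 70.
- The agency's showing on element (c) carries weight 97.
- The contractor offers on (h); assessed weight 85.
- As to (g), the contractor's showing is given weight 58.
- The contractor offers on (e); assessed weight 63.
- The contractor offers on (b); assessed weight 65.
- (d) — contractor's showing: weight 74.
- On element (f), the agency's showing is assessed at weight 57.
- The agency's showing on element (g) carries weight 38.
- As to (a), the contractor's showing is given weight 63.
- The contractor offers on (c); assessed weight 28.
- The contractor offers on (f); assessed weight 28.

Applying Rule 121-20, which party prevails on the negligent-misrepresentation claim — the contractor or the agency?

contractor

Stage 1 — burden on contractor; standard: the preponderance of the evidence (weight is at least 52).
    (a): 63 ≥ 52 [met]
    (b): 65 ≥ 52 [met]
  Stage 1 is satisfied; the onus moves to the agency.
Stage 2 — burden on agency; standard: a substantially-more-likely showing (weight is at least 77).
    (c): 97 − 28 = 69 < 77 [not met]
  The agency does not carry Stage 2.
The analysis ends at Stage 2; the contractor prevails.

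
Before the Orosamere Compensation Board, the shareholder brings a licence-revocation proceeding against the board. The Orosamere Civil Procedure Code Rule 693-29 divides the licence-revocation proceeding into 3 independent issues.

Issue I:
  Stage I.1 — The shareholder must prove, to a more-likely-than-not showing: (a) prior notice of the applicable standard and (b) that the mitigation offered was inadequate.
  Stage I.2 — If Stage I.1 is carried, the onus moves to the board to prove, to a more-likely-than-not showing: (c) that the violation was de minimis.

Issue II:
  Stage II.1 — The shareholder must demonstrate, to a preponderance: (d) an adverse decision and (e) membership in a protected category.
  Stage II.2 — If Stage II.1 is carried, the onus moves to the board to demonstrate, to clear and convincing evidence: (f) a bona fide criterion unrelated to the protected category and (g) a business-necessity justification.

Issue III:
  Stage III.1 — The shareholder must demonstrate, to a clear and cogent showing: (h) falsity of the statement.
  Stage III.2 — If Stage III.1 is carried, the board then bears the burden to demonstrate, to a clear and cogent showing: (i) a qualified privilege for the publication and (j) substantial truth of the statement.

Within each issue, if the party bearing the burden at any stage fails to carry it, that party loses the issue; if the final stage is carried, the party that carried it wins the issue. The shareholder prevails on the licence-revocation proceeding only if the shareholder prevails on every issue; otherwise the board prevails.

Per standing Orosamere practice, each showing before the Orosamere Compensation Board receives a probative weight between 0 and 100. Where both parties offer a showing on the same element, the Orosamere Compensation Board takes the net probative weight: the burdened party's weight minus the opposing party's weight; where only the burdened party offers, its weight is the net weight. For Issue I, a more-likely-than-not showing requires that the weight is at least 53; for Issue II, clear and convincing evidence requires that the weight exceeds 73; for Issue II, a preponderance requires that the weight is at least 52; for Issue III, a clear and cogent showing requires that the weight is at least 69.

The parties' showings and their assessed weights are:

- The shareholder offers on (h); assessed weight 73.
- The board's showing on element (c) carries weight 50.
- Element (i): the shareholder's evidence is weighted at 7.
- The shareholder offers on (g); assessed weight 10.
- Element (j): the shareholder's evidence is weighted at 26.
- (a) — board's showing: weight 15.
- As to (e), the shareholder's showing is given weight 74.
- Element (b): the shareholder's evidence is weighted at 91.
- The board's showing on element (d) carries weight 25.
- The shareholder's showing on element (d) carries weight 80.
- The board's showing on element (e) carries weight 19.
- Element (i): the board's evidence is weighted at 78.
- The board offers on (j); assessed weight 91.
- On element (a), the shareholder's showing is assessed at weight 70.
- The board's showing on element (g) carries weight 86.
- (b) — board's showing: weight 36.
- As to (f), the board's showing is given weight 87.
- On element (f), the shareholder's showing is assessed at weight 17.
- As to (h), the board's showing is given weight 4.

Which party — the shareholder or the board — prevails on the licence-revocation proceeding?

— Issue I —
Stage I.1 — burden on shareholder; standard: a more-likely-than-not showing (weight is at least 53).
    (a): 70 − 15 = 55 ≥ 53 [met]
    (b): 91 − 36 = 55 ≥ 53 [met]
  Stage I.1 is satisfied; the onus moves to the board.
Stage I.2 — burden on board; standard: a more-likely-than-not showing (weight is at least 53).
    (c): 50 < 53 [not met]
  The board does not carry Stage I.2.
The shareholder prevails on this issue.
— Issue II —
Stage II.1 (shareholder, a preponderance, weight is at least 52): (d) net 80−25=55 ≥ 52 — meets; (e) net 74−19=55 ≥ 52 — meets.
  Stage II.1 is satisfied; the onus moves to the board.
Stage II.2 (board, clear and convincing evidence, weight exceeds 73): (f) net 87−17=70 ≤ 73 — fails; (g) net 86−10=76 > 73 — meets.
  The board does not carry Stage II.2.
The shareholder prevails on this issue.
— Issue III —
At Stage III.1 the shareholder must meet a clear and cogent showing (weight is at least 69): on (h) the weight is 73 less the opposing 4 gives net 69, which does reach 69, so (h) meets the standard.
  Stage III.1 is satisfied; the onus moves to the board.
At Stage III.2 the board must meet a clear and cogent showing (weight is at least 69): on (i) the weight is 78 less the opposing 7 gives net 71, which does reach 69, so (i) meets the standard; on (j) the weight is 91 less the opposing 26 gives net 65, which does not reach 69, so (j) does not meet the standard.
  Stage III.2 not carried; the board fails its burden.
The shareholder prevails on this issue.
Per-issue: Issue I → shareholder; Issue II → shareholder; Issue III → shareholder. The shareholder must prevail on every issue; overall, the shareholder prevails.

shareholder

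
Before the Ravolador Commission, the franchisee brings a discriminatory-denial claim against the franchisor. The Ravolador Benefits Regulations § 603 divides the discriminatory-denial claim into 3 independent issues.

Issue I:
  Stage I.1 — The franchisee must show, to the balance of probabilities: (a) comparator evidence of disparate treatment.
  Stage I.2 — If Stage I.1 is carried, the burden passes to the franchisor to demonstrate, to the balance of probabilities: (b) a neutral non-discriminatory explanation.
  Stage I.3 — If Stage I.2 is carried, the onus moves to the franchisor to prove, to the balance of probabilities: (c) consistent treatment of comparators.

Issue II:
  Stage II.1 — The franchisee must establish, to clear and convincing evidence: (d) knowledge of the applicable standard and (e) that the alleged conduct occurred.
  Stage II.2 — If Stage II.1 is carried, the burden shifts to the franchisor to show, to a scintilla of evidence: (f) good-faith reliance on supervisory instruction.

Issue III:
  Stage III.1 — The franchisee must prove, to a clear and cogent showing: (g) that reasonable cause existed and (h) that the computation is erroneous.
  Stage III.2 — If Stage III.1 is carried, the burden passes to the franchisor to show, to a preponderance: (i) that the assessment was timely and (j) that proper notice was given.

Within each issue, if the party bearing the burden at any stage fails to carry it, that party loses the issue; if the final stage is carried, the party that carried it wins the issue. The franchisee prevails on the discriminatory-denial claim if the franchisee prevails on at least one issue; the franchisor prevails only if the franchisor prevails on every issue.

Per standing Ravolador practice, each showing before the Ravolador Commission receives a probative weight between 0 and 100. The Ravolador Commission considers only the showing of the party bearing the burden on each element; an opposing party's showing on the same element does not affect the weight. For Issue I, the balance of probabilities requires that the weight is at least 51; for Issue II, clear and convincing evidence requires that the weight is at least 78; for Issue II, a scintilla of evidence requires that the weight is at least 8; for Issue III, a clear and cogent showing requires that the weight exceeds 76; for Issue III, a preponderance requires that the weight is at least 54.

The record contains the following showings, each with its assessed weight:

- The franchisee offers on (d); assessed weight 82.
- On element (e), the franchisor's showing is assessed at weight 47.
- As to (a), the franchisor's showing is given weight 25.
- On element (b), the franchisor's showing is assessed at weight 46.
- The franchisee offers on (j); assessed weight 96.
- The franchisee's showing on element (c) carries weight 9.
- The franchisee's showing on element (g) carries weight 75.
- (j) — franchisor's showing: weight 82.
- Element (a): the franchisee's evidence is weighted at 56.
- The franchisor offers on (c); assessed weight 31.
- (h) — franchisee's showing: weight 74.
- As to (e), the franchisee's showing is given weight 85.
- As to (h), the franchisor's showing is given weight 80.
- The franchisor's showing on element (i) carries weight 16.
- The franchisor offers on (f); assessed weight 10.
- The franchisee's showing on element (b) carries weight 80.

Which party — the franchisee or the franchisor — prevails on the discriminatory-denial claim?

— Issue I —
At Stage I.1 the franchisee must meet the balance of probabilities (weight is at least 51): on (a) the weight is 56 (the franchisor's 25 is given no effect), ≥ 51, so (a) meets the standard.
  Stage I.1 carried; the burden shifts to the franchisor.
At Stage I.2 the franchisor must meet the balance of probabilities (weight is at least 51): on (b) the weight is 46 (the franchisee's 80 is given no effect), which does not reach 51, so (b) does not meet the standard.
  Stage I.2 not carried; the franchisor fails its burden.
The franchisee prevails on this issue.
— Issue II —
Stage II.1 (franchisee, clear and convincing evidence, weight is at least 78): (d) 82 ≥ 78 — meets; (e) 85 (franchisor's 47 disregarded) ≥ 78 — meets.
  Stage II.1 is satisfied; the onus moves to the franchisor.
Stage II.2 (franchisor, a scintilla of evidence, weight is at least 8): (f) 10 ≥ 8 — meets.
  All elements met at the final stage.
With every stage satisfied, the franchisor prevails on this issue.
— Issue III —
Stage III.1 — burden on franchisee; standard: a clear and cogent showing (weight exceeds 76).
    (g): 75 ≤ 76 [not met]
    (h): 74 (franchisor's 80 disregarded) ≤ 76 [not met]
  Not every element is met, so the franchisee fails to carry Stage III.1.
The analysis ends at Stage III.1; the franchisor prevails on this issue.
Per-issue: Issue I → franchisee; Issue II → franchisor; Issue III → franchisor. The franchisee must prevail on at least one issue; overall, the franchisee prevails.

franchisee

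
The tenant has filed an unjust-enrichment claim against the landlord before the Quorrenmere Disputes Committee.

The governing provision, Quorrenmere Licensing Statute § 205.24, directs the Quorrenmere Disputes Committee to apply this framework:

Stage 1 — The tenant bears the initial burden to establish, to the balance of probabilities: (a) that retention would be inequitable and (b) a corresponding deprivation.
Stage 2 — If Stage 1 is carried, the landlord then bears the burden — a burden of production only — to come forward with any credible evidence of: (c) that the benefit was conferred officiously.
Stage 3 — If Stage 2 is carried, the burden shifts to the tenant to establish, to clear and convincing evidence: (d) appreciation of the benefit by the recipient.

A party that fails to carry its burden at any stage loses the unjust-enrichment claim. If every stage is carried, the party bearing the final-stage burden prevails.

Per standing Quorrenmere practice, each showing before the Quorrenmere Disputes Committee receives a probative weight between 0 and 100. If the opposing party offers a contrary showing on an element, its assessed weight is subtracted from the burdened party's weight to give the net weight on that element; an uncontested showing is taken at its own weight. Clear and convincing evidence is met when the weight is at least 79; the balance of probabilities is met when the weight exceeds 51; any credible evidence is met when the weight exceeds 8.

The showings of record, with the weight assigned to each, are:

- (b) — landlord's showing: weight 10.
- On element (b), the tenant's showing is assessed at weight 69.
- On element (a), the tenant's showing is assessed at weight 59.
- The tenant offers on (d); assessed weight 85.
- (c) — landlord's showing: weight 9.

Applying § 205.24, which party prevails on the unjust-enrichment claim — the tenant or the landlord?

tenant

At Stage 1 the tenant must meet the balance of probabilities (weight exceeds 51): on (a) the weight is 59, > 51, so (a) meets the standard; on (b) the weight is 69 less the opposing 10 gives net 59, which does exceed 51, so (b) meets the standard.
  All elements met. The burden passes to the landlord.
At Stage 2 the landlord must meet any credible evidence (weight exceeds 8): on (c) the weight is 9, which does exceed 8, so (c) meets the standard.
  Stage 2 is satisfied; the onus moves to the tenant.
At Stage 3 the tenant must meet clear and convincing evidence (weight is at least 79): on (d) the weight is 85, which does reach 79, so (d) meets the standard.
  All elements met at the final stage.
With every stage satisfied, the tenant prevails.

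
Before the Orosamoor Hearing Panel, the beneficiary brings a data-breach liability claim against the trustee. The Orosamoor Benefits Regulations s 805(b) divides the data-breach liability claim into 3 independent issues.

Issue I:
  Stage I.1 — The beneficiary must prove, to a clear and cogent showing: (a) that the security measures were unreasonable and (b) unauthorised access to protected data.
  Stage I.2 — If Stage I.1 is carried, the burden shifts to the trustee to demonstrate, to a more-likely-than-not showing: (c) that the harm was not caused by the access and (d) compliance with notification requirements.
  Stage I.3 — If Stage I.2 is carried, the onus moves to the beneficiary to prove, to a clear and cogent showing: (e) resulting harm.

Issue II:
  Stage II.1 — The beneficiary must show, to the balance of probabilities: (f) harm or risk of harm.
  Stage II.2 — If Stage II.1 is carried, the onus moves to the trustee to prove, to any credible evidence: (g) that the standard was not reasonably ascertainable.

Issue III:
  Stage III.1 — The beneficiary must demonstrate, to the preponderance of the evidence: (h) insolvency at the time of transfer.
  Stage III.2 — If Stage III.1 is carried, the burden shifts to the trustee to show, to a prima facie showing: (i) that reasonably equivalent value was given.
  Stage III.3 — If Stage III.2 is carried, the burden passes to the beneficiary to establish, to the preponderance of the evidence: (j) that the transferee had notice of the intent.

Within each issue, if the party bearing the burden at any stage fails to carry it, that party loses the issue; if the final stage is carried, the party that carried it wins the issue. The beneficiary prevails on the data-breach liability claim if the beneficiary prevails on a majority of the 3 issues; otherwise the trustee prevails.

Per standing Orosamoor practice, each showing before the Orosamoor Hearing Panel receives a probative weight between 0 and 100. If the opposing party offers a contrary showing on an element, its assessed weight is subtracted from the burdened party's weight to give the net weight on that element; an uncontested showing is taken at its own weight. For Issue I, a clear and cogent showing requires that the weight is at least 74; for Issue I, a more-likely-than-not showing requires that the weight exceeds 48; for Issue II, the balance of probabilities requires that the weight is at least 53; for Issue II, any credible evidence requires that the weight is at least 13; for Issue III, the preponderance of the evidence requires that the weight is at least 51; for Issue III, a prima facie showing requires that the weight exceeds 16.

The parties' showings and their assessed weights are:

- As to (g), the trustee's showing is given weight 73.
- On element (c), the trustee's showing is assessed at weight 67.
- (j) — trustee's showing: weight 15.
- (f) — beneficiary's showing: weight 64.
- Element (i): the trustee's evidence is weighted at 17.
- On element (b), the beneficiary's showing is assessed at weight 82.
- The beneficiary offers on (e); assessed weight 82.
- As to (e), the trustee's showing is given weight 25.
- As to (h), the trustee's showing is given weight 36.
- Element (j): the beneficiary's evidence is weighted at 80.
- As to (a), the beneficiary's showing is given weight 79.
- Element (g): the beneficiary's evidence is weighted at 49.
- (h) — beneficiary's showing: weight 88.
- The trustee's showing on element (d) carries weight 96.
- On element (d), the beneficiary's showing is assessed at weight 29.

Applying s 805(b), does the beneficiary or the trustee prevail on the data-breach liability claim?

trustee

— Issue I —
Stage I.1 — burden on beneficiary; standard: a clear and cogent showing (weight is at least 74).
    (a): 79 ≥ 74 [met]
    (b): 82 ≥ 74 [met]
  All elements met. The burden passes to the trustee.
Stage I.2 — burden on trustee; standard: a more-likely-than-not showing (weight exceeds 48).
    (c): 67 > 48 [met]
    (d): 96 − 29 = 67 > 48 [met]
  The trustee carries Stage I.2; the beneficiary now bears the burden.
Stage I.3 — burden on beneficiary; standard: a clear and cogent showing (weight is at least 74).
    (e): 82 − 25 = 57 < 74 [not met]
  Stage I.3 not carried; the beneficiary fails its burden.
So the trustee prevails on this issue.
— Issue II —
Stage II.1 (beneficiary, the balance of probabilities, weight is at least 53): (f) 64 ≥ 53 — meets.
  Stage II.1 is satisfied; the onus moves to the trustee.
Stage II.2 (trustee, any credible evidence, weight is at least 13): (g) net 73−49=24 ≥ 13 — meets.
  All elements met at the final stage.
With every stage satisfied, the trustee prevails on this issue.
— Issue III —
At Stage III.1 the beneficiary must meet the preponderance of the evidence (weight is at least 51): on (h) the weight is 88 less the opposing 36 gives net 52, which does reach 51, so (h) meets the standard.
  The beneficiary carries Stage III.1; the trustee now bears the burden.
At Stage III.2 the trustee must meet a prima facie showing (weight exceeds 16): on (i) the weight is 17, > 16, so (i) meets the standard.
  The trustee carries Stage III.2; the beneficiary now bears the burden.
At Stage III.3 the beneficiary must meet the preponderance of the evidence (weight is at least 51): on (j) the weight is 80 less the opposing 15 gives net 65, which does reach 51, so (j) meets the standard.
  All elements met at the final stage.
With every stage satisfied, the beneficiary prevails on this issue.
Per-issue: Issue I → trustee; Issue II → trustee; Issue III → beneficiary. The beneficiary must prevail on a majority of issues; overall, the trustee prevails.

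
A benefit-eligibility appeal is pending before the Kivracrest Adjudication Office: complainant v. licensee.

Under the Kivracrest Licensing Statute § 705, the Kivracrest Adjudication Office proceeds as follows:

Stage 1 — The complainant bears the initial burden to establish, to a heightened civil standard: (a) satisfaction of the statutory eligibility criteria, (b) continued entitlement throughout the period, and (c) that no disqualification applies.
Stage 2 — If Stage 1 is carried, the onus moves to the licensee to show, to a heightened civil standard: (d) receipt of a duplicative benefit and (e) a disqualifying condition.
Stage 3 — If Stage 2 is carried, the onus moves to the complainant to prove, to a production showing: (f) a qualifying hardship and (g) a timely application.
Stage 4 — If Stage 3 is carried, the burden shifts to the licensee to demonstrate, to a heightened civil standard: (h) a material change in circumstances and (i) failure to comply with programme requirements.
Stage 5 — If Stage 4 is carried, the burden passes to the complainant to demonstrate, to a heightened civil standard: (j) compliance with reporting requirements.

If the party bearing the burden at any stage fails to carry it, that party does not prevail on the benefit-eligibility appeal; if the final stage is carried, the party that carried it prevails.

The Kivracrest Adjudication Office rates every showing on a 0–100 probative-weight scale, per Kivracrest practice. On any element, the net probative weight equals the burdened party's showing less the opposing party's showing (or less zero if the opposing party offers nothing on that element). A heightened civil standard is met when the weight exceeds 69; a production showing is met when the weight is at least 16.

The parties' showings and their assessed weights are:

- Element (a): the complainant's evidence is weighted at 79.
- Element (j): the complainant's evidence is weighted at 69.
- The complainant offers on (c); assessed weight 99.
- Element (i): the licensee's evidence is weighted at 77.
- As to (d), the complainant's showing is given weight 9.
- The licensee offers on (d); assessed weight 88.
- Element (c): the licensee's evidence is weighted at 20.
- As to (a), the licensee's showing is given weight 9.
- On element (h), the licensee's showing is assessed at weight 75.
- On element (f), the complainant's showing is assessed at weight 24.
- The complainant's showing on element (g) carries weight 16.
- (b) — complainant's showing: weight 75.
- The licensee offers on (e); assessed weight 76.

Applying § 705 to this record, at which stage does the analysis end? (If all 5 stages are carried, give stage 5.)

stage 5

Stage 1 — burden on complainant; standard: a heightened civil standard (weight exceeds 69).
    (a): 79 − 9 = 70 > 69 [met]
    (b): 75 > 69 [met]
    (c): 99 − 20 = 79 > 69 [met]
  Stage 1 carried; the burden shifts to the licensee.
Stage 2 — burden on licensee; standard: a heightened civil standard (weight exceeds 69).
    (d): 88 − 9 = 79 > 69 [met]
    (e): 76 > 69 [met]
  The licensee carries Stage 2; the complainant now bears the burden.
Stage 3 — burden on complainant; standard: a production showing (weight is at least 16).
    (f): 24 ≥ 16 [met]
    (g): 16 ≥ 16 [met]
  The complainant carries Stage 3; the licensee now bears the burden.
Stage 4 — burden on licensee; standard: a heightened civil standard (weight exceeds 69).
    (h): 75 > 69 [met]
    (i): 77 > 69 [met]
  The licensee carries Stage 4; the complainant now bears the burden.
Stage 5 — burden on complainant; standard: a heightened civil standard (weight exceeds 69).
    (j): 69 ≤ 69 [not met]
  The complainant does not carry Stage 5.
So the licensee prevails.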